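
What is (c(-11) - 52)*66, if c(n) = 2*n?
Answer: -4884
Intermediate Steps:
(c(-11) - 52)*66 = (2*(-11) - 52)*66 = (-22 - 52)*66 = -74*66 = -4884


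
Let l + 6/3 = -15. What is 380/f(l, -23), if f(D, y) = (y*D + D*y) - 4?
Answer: 190/389 ≈ 0.48843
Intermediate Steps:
l = -17 (l = -2 - 15 = -17)
f(D, y) = -4 + 2*D*y (f(D, y) = (D*y + D*y) - 4 = 2*D*y - 4 = -4 + 2*D*y)
380/f(l, -23) = 380/(-4 + 2*(-17)*(-23)) = 380/(-4 + 782) = 380/778 = 380*(1/778) = 190/389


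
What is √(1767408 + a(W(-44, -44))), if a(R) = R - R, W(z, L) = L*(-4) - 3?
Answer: 4*√110463 ≈ 1329.4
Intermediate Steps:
W(z, L) = -3 - 4*L (W(z, L) = -4*L - 3 = -3 - 4*L)
a(R) = 0
√(1767408 + a(W(-44, -44))) = √(1767408 + 0) = √1767408 = 4*√110463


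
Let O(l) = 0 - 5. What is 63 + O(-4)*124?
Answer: -557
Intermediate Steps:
O(l) = -5
63 + O(-4)*124 = 63 - 5*124 = 63 - 620 = -557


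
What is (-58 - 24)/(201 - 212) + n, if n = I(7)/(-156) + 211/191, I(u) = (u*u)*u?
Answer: 2084705/327756 ≈ 6.3605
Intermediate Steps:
I(u) = u**3 (I(u) = u**2*u = u**3)
n = -32597/29796 (n = 7**3/(-156) + 211/191 = 343*(-1/156) + 211*(1/191) = -343/156 + 211/191 = -32597/29796 ≈ -1.0940)
(-58 - 24)/(201 - 212) + n = (-58 - 24)/(201 - 212) - 32597/29796 = -82/(-11) - 32597/29796 = -82*(-1/11) - 32597/29796 = 82/11 - 32597/29796 = 2084705/327756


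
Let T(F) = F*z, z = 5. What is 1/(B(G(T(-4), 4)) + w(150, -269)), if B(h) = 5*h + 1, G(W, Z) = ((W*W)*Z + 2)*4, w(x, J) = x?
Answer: 1/32191 ≈ 3.1065e-5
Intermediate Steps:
T(F) = 5*F (T(F) = F*5 = 5*F)
G(W, Z) = 8 + 4*Z*W² (G(W, Z) = (W²*Z + 2)*4 = (Z*W² + 2)*4 = (2 + Z*W²)*4 = 8 + 4*Z*W²)
B(h) = 1 + 5*h
1/(B(G(T(-4), 4)) + w(150, -269)) = 1/((1 + 5*(8 + 4*4*(5*(-4))²)) + 150) = 1/((1 + 5*(8 + 4*4*(-20)²)) + 150) = 1/((1 + 5*(8 + 4*4*400)) + 150) = 1/((1 + 5*(8 + 6400)) + 150) = 1/((1 + 5*6408) + 150) = 1/((1 + 32040) + 150) = 1/(32041 + 150) = 1/32191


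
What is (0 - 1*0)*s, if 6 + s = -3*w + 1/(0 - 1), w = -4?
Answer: 0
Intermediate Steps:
s = 5 (s = -6 + (-3*(-4) + 1/(0 - 1)) = -6 + (12 + 1/(-1)) = -6 + (12 - 1) = -6 + 11 = 5)
(0 - 1*0)*s = (0 - 1*0)*5 = (0 + 0)*5 = 0*5 = 0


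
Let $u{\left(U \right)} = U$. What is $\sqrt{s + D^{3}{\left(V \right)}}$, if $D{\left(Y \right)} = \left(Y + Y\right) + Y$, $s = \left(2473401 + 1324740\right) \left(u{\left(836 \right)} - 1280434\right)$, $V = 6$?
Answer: $i \sqrt{4860093621486} \approx 2.2046 \cdot 10^{6} i$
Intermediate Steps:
$s = -4860093627318$ ($s = \left(2473401 + 1324740\right) \left(836 - 1280434\right) = 3798141 \left(836 - 1280434\right) = 3798141 \left(-1279598\right) = -4860093627318$)
$D{\left(Y \right)} = 3 Y$ ($D{\left(Y \right)} = 2 Y + Y = 3 Y$)
$\sqrt{s + D^{3}{\left(V \right)}} = \sqrt{-4860093627318 + \left(3 \cdot 6\right)^{3}} = \sqrt{-4860093627318 + 18^{3}} = \sqrt{-4860093627318 + 5832} = \sqrt{-4860093621486} = i \sqrt{4860093621486}$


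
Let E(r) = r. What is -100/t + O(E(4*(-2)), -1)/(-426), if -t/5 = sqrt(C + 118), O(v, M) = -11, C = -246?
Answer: 11/426 - 5*I*sqrt(2)/4 ≈ 0.025822 - 1.7678*I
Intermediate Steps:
t = -40*I*sqrt(2) (t = -5*sqrt(-246 + 118) = -40*I*sqrt(2) ≈ -56.569*I)
-100/t + O(E(4*(-2)), -1)/(-426) = -100*I*sqrt(2)/80 - 11/(-426) = -5*I*sqrt(2)/4 - 11*(-1/426) = -5*I*sqrt(2)/4 + 11/426 = 11/426 - 5*I*sqrt(2)/4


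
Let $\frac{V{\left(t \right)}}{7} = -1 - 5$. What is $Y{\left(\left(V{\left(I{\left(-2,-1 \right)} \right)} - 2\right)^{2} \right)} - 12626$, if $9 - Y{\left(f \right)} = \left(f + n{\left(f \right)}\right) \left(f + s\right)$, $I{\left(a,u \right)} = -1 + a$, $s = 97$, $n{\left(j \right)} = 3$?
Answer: $-3954604$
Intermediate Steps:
$V{\left(t \right)} = -42$ ($V{\left(t \right)} = 7 \left(-1 - 5\right) = 7 \left(-6\right) = -42$)
$Y{\left(f \right)} = 9 - \left(3 + f\right) \left(97 + f\right)$ ($Y{\left(f \right)} = 9 - \left(f + 3\right) \left(f + 97\right) = 9 - \left(3 + f\right) \left(97 + f\right)$)
$Y{\left(\left(V{\left(I{\left(-2,-1 \right)} \right)} - 2\right)^{2} \right)} - 12626 = \left(-282 - \left(\left(-42 - 2\right)^{2}\right)^{2} - 100 \left(-42 - 2\right)^{2}\right) - 12626 = \left(-282 - \left(\left(-44\right)^{2}\right)^{2} - 100 \left(-44\right)^{2}\right) - 12626 = \left(-282 - 1936^{2} - 193600\right) - 12626 = \left(-282 - 3748096 - 193600\right) - 12626 = -3941978 - 12626 = -3954604$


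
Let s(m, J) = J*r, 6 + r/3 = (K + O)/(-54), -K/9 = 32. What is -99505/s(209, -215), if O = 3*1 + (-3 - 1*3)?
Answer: -119406/473 ≈ -252.44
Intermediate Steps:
O = -3 (O = 3 + (-3 - 3) = 3 - 6 = -3)
K = -288 (K = -9*32 = -288)
r = -11/6 (r = -18 + 3*((-288 - 3)/(-54)) = -18 + 3*(-291*(-1/54)) = -18 + 3*(97/18) = -18 + 97/6 = -11/6 ≈ -1.8333)
s(m, J) = -11*J/6 (s(m, J) = J*(-11/6) = -11*J/6)
-99505/s(209, -215) = -99505/((-11/6*(-215))) = -99505/2365/6 = -99505*6/2365 = -119406/473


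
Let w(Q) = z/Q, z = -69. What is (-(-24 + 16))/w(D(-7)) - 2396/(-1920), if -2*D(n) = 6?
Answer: 17617/11040 ≈ 1.5957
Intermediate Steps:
D(n) = -3 (D(n) = -½*6 = -3)
w(Q) = -69/Q
(-(-24 + 16))/w(D(-7)) - 2396/(-1920) = (-(-24 + 16))/((-69/(-3))) - 2396/(-1920) = (-1*(-8))/((-69*(-⅓))) - 2396*(-1/1920) = 8/23 + 599/480 = 17617/11040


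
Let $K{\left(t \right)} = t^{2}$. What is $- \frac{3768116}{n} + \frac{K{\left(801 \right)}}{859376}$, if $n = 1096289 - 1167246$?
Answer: $\frac{3283754537773}{60978742832} \approx 53.851$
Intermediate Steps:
$n = -70957$
$- \frac{3768116}{n} + \frac{K{\left(801 \right)}}{859376} = - \frac{3768116}{-70957} + \frac{801^{2}}{859376} = \left(-3768116\right) \left(- \frac{1}{70957}\right) + 641601 \cdot \frac{1}{859376} = \frac{3768116}{70957} + \frac{641601}{859376} = \frac{3283754537773}{60978742832}$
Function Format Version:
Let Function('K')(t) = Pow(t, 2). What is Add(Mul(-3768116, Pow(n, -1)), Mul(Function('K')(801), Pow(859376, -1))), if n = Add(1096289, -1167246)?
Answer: Rational(3283754537773, 60978742832) ≈ 53.851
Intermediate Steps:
n = -70957
Add(Mul(-3768116, Pow(n, -1)), Mul(Function('K')(801), Pow(859376, -1))) = Add(Mul(-3768116, Pow(-70957, -1)), Mul(Pow(801, 2), Pow(859376, -1))) = Add(Mul(-3768116, Rational(-1, 70957)), Mul(641601, Rational(1, 859376))) = Add(Rational(3768116, 70957), Rational(641601, 859376)) = Rational(3283754537773, 60978742832)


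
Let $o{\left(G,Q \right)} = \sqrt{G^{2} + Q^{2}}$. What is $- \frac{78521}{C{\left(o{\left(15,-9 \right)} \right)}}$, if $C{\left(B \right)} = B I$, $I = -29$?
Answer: $\frac{78521 \sqrt{34}}{2958} \approx 154.78$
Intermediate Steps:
$C{\left(B \right)} = - 29 B$ ($C{\left(B \right)} = B \left(-29\right) = - 29 B$)
$- \frac{78521}{C{\left(o{\left(15,-9 \right)} \right)}} = - \frac{78521}{\left(-29\right) \sqrt{15^{2} + \left(-9\right)^{2}}} = - \frac{78521}{\left(-29\right) \sqrt{225 + 81}} = - \frac{78521}{\left(-29\right) \sqrt{306}} = - \frac{78521}{\left(-29\right) 3 \sqrt{34}} = - \frac{78521}{\left(-87\right) \sqrt{34}} = - 78521 \left(- \frac{\sqrt{34}}{2958}\right) = \frac{78521 \sqrt{34}}{2958}$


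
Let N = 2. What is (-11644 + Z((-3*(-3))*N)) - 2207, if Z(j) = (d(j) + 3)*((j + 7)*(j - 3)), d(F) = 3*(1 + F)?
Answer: 8649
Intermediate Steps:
d(F) = 3 + 3*F
Z(j) = (-3 + j)*(6 + 3*j)*(7 + j) (Z(j) = ((3 + 3*j) + 3)*((j + 7)*(j - 3)) = (6 + 3*j)*((7 + j)*(-3 + j)) = (6 + 3*j)*((-3 + j)*(7 + j)) = (-3 + j)*(6 + 3*j)*(7 + j))
(-11644 + Z((-3*(-3))*N)) - 2207 = (-11644 + (-126 - 39*(-3*(-3))*2 + 3*(-3*(-3)*2)³ + 18*(-3*(-3)*2)²)) - 2207 = (-11644 + (-126 - 351*2 + 3*(9*2)³ + 18*(9*2)²)) - 2207 = (-11644 + (-126 - 39*18 + 3*18³ + 18*18²)) - 2207 = (-11644 + (-126 - 702 + 3*5832 + 18*324)) - 2207 = (-11644 + (-126 - 702 + 17496 + 5832)) - 2207 = (-11644 + 22500) - 2207 = 10856 - 2207 = 8649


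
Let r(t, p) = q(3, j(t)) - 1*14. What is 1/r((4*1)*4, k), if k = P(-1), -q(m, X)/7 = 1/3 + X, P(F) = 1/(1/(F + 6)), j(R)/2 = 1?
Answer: -3/91 ≈ -0.032967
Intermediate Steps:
j(R) = 2 (j(R) = 2*1 = 2)
P(F) = 6 + F (P(F) = 1/(1/(6 + F)) = 6 + F)
q(m, X) = -7/3 - 7*X (q(m, X) = -7*(1/3 + X) = -7*(⅓ + X) = -7/3 - 7*X)
k = 5 (k = 6 - 1 = 5)
r(t, p) = -91/3 (r(t, p) = (-7/3 - 7*2) - 1*14 = (-7/3 - 14) - 14 = -49/3 - 14 = -91/3)
1/r((4*1)*4, k) = 1/(-91/3) = -3/91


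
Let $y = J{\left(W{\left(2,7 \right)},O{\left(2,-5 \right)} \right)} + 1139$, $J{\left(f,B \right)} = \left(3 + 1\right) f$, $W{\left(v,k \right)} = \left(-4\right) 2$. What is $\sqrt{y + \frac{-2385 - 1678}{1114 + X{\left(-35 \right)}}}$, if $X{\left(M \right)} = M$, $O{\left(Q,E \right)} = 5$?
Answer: $\frac{\sqrt{1284430810}}{1079} \approx 33.215$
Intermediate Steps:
$W{\left(v,k \right)} = -8$
$J{\left(f,B \right)} = 4 f$
$y = 1107$ ($y = 4 \left(-8\right) + 1139 = -32 + 1139 = 1107$)
$\sqrt{y + \frac{-2385 - 1678}{1114 + X{\left(-35 \right)}}} = \sqrt{1107 + \frac{-2385 - 1678}{1114 - 35}} = \sqrt{1107 - \frac{4063}{1079}} = \sqrt{\frac{1190390}{1079}} = \frac{\sqrt{1284430810}}{1079}$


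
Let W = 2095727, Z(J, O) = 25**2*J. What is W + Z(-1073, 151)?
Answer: 1425102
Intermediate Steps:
Z(J, O) = 625*J
W + Z(-1073, 151) = 2095727 + 625*(-1073) = 2095727 - 670625 = 1425102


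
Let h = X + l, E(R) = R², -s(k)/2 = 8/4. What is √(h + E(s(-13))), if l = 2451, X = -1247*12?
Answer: I*√12497 ≈ 111.79*I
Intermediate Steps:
X = -14964
s(k) = -4 (s(k) = -16/4 = -2*2 = -4)
h = -12513 (h = -14964 + 2451 = -12513)
√(h + E(s(-13))) = √(-12513 + (-4)²) = √(-12513 + 16) = √(-12497) = I*√12497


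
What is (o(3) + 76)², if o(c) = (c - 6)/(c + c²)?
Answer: 91809/16 ≈ 5738.1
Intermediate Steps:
o(c) = (-6 + c)/(c + c²)
(o(3) + 76)² = ((-6 + 3)/(3*(1 + 3)) + 76)² = ((⅓)*(-3)/4 + 76)² = ((⅓)*(¼)*(-3) + 76)² = (-¼ + 76)² = (303/4)² = 91809/16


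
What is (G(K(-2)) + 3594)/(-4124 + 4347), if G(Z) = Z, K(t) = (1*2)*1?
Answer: 3596/223 ≈ 16.126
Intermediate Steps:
K(t) = 2 (K(t) = 2*1 = 2)
(G(K(-2)) + 3594)/(-4124 + 4347) = (2 + 3594)/(-4124 + 4347) = 3596/223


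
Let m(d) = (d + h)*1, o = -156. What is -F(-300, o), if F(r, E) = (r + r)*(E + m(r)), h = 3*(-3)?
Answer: -279000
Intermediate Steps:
h = -9
m(d) = -9 + d (m(d) = (d - 9)*1 = (-9 + d)*1 = -9 + d)
F(r, E) = 2*r*(-9 + E + r) (F(r, E) = (r + r)*(E + (-9 + r)) = (2*r)*(-9 + E + r) = 2*r*(-9 + E + r))
-F(-300, o) = -2*(-300)*(-9 - 156 - 300) = -2*(-300)*(-465) = -1*279000 = -279000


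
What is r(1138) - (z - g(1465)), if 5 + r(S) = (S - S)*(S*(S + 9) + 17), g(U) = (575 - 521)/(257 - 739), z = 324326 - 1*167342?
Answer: -37834376/241 ≈ -1.5699e+5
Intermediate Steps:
z = 156984 (z = 324326 - 167342 = 156984)
g(U) = -27/241 (g(U) = 54/(-482) = 54*(-1/482) = -27/241)
r(S) = -5 (r(S) = -5 + (S - S)*(S*(S + 9) + 17) = -5 + 0*(S*(9 + S) + 17) = -5 + 0*(17 + S*(9 + S)) = -5 + 0 = -5)
r(1138) - (z - g(1465)) = -5 - (156984 - 1*(-27/241)) = -5 - (156984 + 27/241) = -5 - 1*37833171/241 = -5 - 37833171/241 = -37834376/241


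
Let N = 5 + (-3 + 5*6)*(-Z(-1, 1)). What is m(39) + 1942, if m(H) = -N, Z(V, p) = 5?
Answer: 2072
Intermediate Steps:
N = -130 (N = 5 + (-3 + 5*6)*(-1*5) = 5 + (-3 + 30)*(-5) = 5 + 27*(-5) = 5 - 135 = -130)
m(H) = 130 (m(H) = -1*(-130) = 130)
m(39) + 1942 = 130 + 1942 = 2072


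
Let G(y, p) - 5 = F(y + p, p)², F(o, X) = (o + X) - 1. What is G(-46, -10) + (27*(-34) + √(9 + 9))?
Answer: 3576 + 3*√2 ≈ 3580.2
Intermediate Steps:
F(o, X) = -1 + X + o (F(o, X) = (X + o) - 1 = -1 + X + o)
G(y, p) = 5 + (-1 + y + 2*p)² (G(y, p) = 5 + (-1 + p + (y + p))² = 5 + (-1 + p + (p + y))² = 5 + (-1 + y + 2*p)²)
G(-46, -10) + (27*(-34) + √(9 + 9)) = (5 + (-1 - 46 + 2*(-10))²) + (27*(-34) + √(9 + 9)) = (5 + (-1 - 46 - 20)²) + (-918 + √18) = (5 + (-67)²) + (-918 + 3*√2) = (5 + 4489) + (-918 + 3*√2) = 4494 + (-918 + 3*√2) = 3576 + 3*√2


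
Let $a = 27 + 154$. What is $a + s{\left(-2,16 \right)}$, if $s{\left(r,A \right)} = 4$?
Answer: $185$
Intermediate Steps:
$a = 181$
$a + s{\left(-2,16 \right)} = 181 + 4 = 185$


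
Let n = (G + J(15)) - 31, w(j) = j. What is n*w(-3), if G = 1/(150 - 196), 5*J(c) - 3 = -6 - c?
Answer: 23889/230 ≈ 103.87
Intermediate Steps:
J(c) = -⅗ - c/5 (J(c) = ⅗ + (-6 - c)/5 = ⅗ + (-6/5 - c/5) = -⅗ - c/5)
G = -1/46 (G = 1/(-46) = -1/46 ≈ -0.021739)
n = -7963/230 (n = (-1/46 + (-⅗ - ⅕*15)) - 31 = (-1/46 + (-⅗ - 3)) - 31 = (-1/46 - 18/5) - 31 = -833/230 - 31 = -7963/230 ≈ -34.622)
n*w(-3) = -7963/230*(-3) = 23889/230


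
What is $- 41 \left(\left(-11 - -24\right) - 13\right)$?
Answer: $0$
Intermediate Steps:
$- 41 \left(\left(-11 - -24\right) - 13\right) = - 41 \left(\left(-11 + 24\right) - 13\right) = - 41 \left(13 - 13\right) = \left(-41\right) 0 = 0$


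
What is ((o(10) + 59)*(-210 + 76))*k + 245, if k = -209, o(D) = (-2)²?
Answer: 1764623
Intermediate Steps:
o(D) = 4
((o(10) + 59)*(-210 + 76))*k + 245 = ((4 + 59)*(-210 + 76))*(-209) + 245 = (63*(-134))*(-209) + 245 = -8442*(-209) + 245 = 1764378 + 245 = 1764623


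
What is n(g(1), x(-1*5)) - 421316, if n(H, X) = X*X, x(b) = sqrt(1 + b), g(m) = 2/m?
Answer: -421320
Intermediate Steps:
n(H, X) = X**2
n(g(1), x(-1*5)) - 421316 = (sqrt(1 - 1*5))**2 - 421316 = (sqrt(1 - 5))**2 - 421316 = (sqrt(-4))**2 - 421316 = (2*I)**2 - 421316 = -4 - 421316 = -421320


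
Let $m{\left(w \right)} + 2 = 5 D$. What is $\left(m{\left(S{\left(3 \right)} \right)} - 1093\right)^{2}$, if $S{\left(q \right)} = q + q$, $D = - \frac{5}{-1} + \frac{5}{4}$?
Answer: $\frac{18105025}{16} \approx 1.1316 \cdot 10^{6}$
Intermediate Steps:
$D = \frac{25}{4}$ ($D = \left(-5\right) \left(-1\right) + 5 \cdot \frac{1}{4} = 5 + \frac{5}{4} = \frac{25}{4} \approx 6.25$)
$S{\left(q \right)} = 2 q$
$m{\left(w \right)} = \frac{117}{4}$ ($m{\left(w \right)} = -2 + 5 \cdot \frac{25}{4} = -2 + \frac{125}{4} = \frac{117}{4}$)
$\left(m{\left(S{\left(3 \right)} \right)} - 1093\right)^{2} = \left(\frac{117}{4} - 1093\right)^{2} = \left(- \frac{4255}{4}\right)^{2} = \frac{18105025}{16}$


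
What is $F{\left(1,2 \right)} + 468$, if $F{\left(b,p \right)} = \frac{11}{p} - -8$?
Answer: $\frac{963}{2} \approx 481.5$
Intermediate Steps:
$F{\left(b,p \right)} = 8 + \frac{11}{p}$ ($F{\left(b,p \right)} = \frac{11}{p} + 8 = 8 + \frac{11}{p}$)
$F{\left(1,2 \right)} + 468 = \left(8 + \frac{11}{2}\right) + 468 = \frac{27}{2} + 468 = \frac{963}{2}$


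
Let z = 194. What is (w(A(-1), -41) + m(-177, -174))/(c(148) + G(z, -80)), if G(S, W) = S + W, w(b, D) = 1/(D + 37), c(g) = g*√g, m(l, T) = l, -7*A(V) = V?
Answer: 40413/6457592 - 26233*√37/1614398 ≈ -0.092583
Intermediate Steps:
A(V) = -V/7
c(g) = g^(3/2)
w(b, D) = 1/(37 + D)
(w(A(-1), -41) + m(-177, -174))/(c(148) + G(z, -80)) = (1/(37 - 41) - 177)/(148^(3/2) + (194 - 80)) = (1/(-4) - 177)/(296*√37 + 114) = (-¼ - 177)/(114 + 296*√37) = -709/(4*(114 + 296*√37))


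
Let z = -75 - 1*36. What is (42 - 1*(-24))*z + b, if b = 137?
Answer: -7189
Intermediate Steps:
z = -111 (z = -75 - 36 = -111)
(42 - 1*(-24))*z + b = (42 - 1*(-24))*(-111) + 137 = (42 + 24)*(-111) + 137 = 66*(-111) + 137 = -7326 + 137 = -7189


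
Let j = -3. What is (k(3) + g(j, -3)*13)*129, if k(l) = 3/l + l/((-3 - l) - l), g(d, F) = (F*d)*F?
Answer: -45193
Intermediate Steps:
g(d, F) = d*F²
k(l) = 3/l + l/(-3 - 2*l)
(k(3) + g(j, -3)*13)*129 = ((9 - 1*3² + 6*3)/(3*(3 + 2*3)) - 3*(-3)²*13)*129 = ((9 - 1*9 + 18)/(3*(3 + 6)) - 3*9*13)*129 = ((⅓)*(9 - 9 + 18)/9 - 27*13)*129 = ((⅓)*(⅑)*18 - 351)*129 = (⅔ - 351)*129 = -1051/3*129 = -45193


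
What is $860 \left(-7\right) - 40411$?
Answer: $-46431$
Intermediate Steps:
$860 \left(-7\right) - 40411 = -6020 - 40411 = -46431$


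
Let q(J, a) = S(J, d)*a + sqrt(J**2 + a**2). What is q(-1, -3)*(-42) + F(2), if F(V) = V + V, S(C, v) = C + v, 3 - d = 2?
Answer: 4 - 42*sqrt(10) ≈ -128.82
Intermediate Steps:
d = 1 (d = 3 - 1*2 = 3 - 2 = 1)
q(J, a) = sqrt(J**2 + a**2) + a*(1 + J) (q(J, a) = (J + 1)*a + sqrt(J**2 + a**2) = (1 + J)*a + sqrt(J**2 + a**2) = a*(1 + J) + sqrt(J**2 + a**2) = sqrt(J**2 + a**2) + a*(1 + J))
F(V) = 2*V
q(-1, -3)*(-42) + F(2) = (sqrt((-1)**2 + (-3)**2) - 3*(1 - 1))*(-42) + 2*2 = (sqrt(1 + 9) - 3*0)*(-42) + 4 = (sqrt(10) + 0)*(-42) + 4 = sqrt(10)*(-42) + 4 = -42*sqrt(10) + 4 = 4 - 42*sqrt(10)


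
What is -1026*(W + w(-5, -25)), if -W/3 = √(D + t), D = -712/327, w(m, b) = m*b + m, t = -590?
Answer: -123120 + 1026*I*√63320934/109 ≈ -1.2312e+5 + 74902.0*I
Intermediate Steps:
w(m, b) = m + b*m (w(m, b) = b*m + m = m + b*m)
D = -712/327 (D = -712*1/327 = -712/327 ≈ -2.1774)
W = -I*√63320934/109 (W = -3*√(-712/327 - 590) = -I*√63320934/109 ≈ -73.004*I)
-1026*(W + w(-5, -25)) = -1026*(-I*√63320934/109 - 5*(1 - 25)) = -1026*(-I*√63320934/109 - 5*(-24)) = -1026*(-I*√63320934/109 + 120) = -1026*(120 - I*√63320934/109) = -123120 + 1026*I*√63320934/109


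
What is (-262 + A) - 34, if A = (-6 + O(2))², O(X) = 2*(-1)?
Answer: -232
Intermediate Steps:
O(X) = -2
A = 64 (A = (-6 - 2)² = (-8)² = 64)
(-262 + A) - 34 = (-262 + 64) - 34 = -198 - 34 = -232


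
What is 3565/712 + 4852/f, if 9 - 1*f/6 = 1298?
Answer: 12058543/2753304 ≈ 4.3797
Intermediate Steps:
f = -7734 (f = 54 - 6*1298 = 54 - 7788 = -7734)
3565/712 + 4852/f = 3565/712 + 4852/(-7734) = 3565*(1/712) + 4852*(-1/7734) = 3565/712 - 2426/3867 = 12058543/2753304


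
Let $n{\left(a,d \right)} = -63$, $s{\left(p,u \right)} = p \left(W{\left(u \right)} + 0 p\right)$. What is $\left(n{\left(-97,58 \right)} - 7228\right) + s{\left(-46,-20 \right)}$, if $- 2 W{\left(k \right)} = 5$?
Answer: $-7176$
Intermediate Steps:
$W{\left(k \right)} = - \frac{5}{2}$ ($W{\left(k \right)} = \left(- \frac{1}{2}\right) 5 = - \frac{5}{2}$)
$s{\left(p,u \right)} = - \frac{5 p}{2}$ ($s{\left(p,u \right)} = p \left(- \frac{5}{2} + 0 p\right) = p \left(- \frac{5}{2} + 0\right) = p \left(- \frac{5}{2}\right) = - \frac{5 p}{2}$)
$\left(n{\left(-97,58 \right)} - 7228\right) + s{\left(-46,-20 \right)} = \left(-63 - 7228\right) - -115 = -7291 + 115 = -7176$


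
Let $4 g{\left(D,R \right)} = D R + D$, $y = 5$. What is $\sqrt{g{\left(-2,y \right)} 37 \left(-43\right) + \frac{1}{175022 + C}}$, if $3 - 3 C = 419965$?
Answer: $\frac{3 \sqrt{366157078195}}{26276} \approx 69.087$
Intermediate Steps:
$C = - \frac{419962}{3}$ ($C = 1 - \frac{419965}{3} = - \frac{419962}{3} \approx -1.3999 \cdot 10^{5}$)
$g{\left(D,R \right)} = \frac{D}{4} + \frac{D R}{4}$ ($g{\left(D,R \right)} = \frac{D R + D}{4} = \frac{D + D R}{4} = \frac{D}{4} + \frac{D R}{4}$)
$\sqrt{g{\left(-2,y \right)} 37 \left(-43\right) + \frac{1}{175022 + C}} = \sqrt{\frac{1}{4} \left(-2\right) \left(1 + 5\right) 37 \left(-43\right) + \frac{1}{175022 - \frac{419962}{3}}} = \sqrt{\frac{1}{4} \left(-2\right) 6 \cdot 37 \left(-43\right) + \frac{1}{\frac{105104}{3}}} = \sqrt{\left(-3\right) 37 \left(-43\right) + \frac{3}{105104}} = \sqrt{\left(-111\right) \left(-43\right) + \frac{3}{105104}} = \sqrt{4773 + \frac{3}{105104}} = \sqrt{\frac{501661395}{105104}} = \frac{3 \sqrt{366157078195}}{26276}$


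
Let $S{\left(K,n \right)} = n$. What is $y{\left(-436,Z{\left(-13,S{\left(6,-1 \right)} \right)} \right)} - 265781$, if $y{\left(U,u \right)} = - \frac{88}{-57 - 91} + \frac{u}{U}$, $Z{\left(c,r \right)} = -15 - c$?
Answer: $- \frac{2143784713}{8066} \approx -2.6578 \cdot 10^{5}$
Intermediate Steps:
$y{\left(U,u \right)} = \frac{22}{37} + \frac{u}{U}$ ($y{\left(U,u \right)} = - \frac{88}{-57 - 91} + \frac{u}{U} = - \frac{88}{-148} + \frac{u}{U} = \left(-88\right) \left(- \frac{1}{148}\right) + \frac{u}{U} = \frac{22}{37} + \frac{u}{U}$)
$y{\left(-436,Z{\left(-13,S{\left(6,-1 \right)} \right)} \right)} - 265781 = \left(\frac{22}{37} + \frac{-15 - -13}{-436}\right) - 265781 = \left(\frac{22}{37} + \left(-15 + 13\right) \left(- \frac{1}{436}\right)\right) - 265781 = \left(\frac{22}{37} - - \frac{1}{218}\right) - 265781 = \left(\frac{22}{37} + \frac{1}{218}\right) - 265781 = \frac{4833}{8066} - 265781 = - \frac{2143784713}{8066}$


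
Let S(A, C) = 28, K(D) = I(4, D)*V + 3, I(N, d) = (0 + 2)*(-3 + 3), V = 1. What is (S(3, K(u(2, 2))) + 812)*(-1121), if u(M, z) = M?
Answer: -941640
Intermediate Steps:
I(N, d) = 0 (I(N, d) = 2*0 = 0)
K(D) = 3 (K(D) = 0*1 + 3 = 0 + 3 = 3)
(S(3, K(u(2, 2))) + 812)*(-1121) = (28 + 812)*(-1121) = 840*(-1121) = -941640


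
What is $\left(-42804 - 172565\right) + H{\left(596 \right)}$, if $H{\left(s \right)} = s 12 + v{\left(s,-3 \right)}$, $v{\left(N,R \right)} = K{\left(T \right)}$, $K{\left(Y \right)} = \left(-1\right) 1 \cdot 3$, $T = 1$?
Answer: $-208220$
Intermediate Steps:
$K{\left(Y \right)} = -3$ ($K{\left(Y \right)} = \left(-1\right) 3 = -3$)
$v{\left(N,R \right)} = -3$
$H{\left(s \right)} = -3 + 12 s$ ($H{\left(s \right)} = s 12 - 3 = 12 s - 3 = -3 + 12 s$)
$\left(-42804 - 172565\right) + H{\left(596 \right)} = \left(-42804 - 172565\right) + \left(-3 + 12 \cdot 596\right) = \left(-42804 - 172565\right) + \left(-3 + 7152\right) = -215369 + 7149 = -208220$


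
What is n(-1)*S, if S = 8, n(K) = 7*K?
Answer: -56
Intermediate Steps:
n(-1)*S = (7*(-1))*8 = -7*8 = -56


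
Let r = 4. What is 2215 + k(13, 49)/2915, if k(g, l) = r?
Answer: 6456729/2915 ≈ 2215.0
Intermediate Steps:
k(g, l) = 4
2215 + k(13, 49)/2915 = 2215 + 4/2915 = 6456729/2915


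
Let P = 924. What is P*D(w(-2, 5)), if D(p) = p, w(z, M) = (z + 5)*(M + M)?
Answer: 27720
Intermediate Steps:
w(z, M) = 2*M*(5 + z) (w(z, M) = (5 + z)*(2*M) = 2*M*(5 + z))
P*D(w(-2, 5)) = 924*(2*5*(5 - 2)) = 924*(2*5*3) = 924*30 = 27720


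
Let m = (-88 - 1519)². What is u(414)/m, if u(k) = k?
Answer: 414/2582449 ≈ 0.00016031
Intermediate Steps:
m = 2582449 (m = (-1607)² = 2582449)
u(414)/m = 414/2582449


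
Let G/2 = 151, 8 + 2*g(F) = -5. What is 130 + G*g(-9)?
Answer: -1833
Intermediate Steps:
g(F) = -13/2 (g(F) = -4 + (½)*(-5) = -4 - 5/2 = -13/2)
G = 302 (G = 2*151 = 302)
130 + G*g(-9) = 130 + 302*(-13/2) = 130 - 1963 = -1833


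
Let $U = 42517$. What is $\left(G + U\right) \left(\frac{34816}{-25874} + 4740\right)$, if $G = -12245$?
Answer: $\frac{109164343552}{761} \approx 1.4345 \cdot 10^{8}$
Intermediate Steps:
$\left(G + U\right) \left(\frac{34816}{-25874} + 4740\right) = \left(-12245 + 42517\right) \left(\frac{34816}{-25874} + 4740\right) = 30272 \left(34816 \left(- \frac{1}{25874}\right) + 4740\right) = 30272 \left(- \frac{1024}{761} + 4740\right) = 30272 \cdot \frac{3606116}{761} = \frac{109164343552}{761}$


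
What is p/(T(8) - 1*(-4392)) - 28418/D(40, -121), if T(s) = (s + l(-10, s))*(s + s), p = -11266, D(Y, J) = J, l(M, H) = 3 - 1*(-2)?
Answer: 64679807/278300 ≈ 232.41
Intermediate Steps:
l(M, H) = 5 (l(M, H) = 3 + 2 = 5)
T(s) = 2*s*(5 + s) (T(s) = (s + 5)*(s + s) = (5 + s)*(2*s) = 2*s*(5 + s))
p/(T(8) - 1*(-4392)) - 28418/D(40, -121) = -11266/(2*8*(5 + 8) - 1*(-4392)) - 28418/(-121) = -11266/(2*8*13 + 4392) - 28418*(-1/121) = -11266/(208 + 4392) + 28418/121 = -11266/4600 + 28418/121 = -11266*1/4600 + 28418/121 = -5633/2300 + 28418/121 = 64679807/278300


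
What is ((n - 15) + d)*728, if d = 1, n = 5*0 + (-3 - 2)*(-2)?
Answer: -2912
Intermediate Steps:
n = 10 (n = 0 - 5*(-2) = 0 + 10 = 10)
((n - 15) + d)*728 = ((10 - 15) + 1)*728 = (-5 + 1)*728 = -4*728 = -2912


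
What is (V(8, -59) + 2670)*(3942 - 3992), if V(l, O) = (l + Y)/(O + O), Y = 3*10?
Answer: -7875550/59 ≈ -1.3348e+5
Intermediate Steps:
Y = 30
V(l, O) = (30 + l)/(2*O) (V(l, O) = (l + 30)/(O + O) = (30 + l)/((2*O)) = (30 + l)*(1/(2*O)) = (30 + l)/(2*O))
(V(8, -59) + 2670)*(3942 - 3992) = ((½)*(30 + 8)/(-59) + 2670)*(3942 - 3992) = ((½)*(-1/59)*38 + 2670)*(-50) = (-19/59 + 2670)*(-50) = (157511/59)*(-50) = -7875550/59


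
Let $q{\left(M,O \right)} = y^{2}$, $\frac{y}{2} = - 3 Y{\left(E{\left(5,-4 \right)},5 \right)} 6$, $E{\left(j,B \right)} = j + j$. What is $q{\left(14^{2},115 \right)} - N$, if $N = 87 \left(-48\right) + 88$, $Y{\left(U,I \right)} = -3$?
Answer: $15752$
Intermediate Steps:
$E{\left(j,B \right)} = 2 j$
$N = -4088$ ($N = -4176 + 88 = -4088$)
$y = 108$ ($y = 2 \left(-3\right) \left(-3\right) 6 = 2 \cdot 9 \cdot 6 = 2 \cdot 54 = 108$)
$q{\left(M,O \right)} = 11664$ ($q{\left(M,O \right)} = 108^{2} = 11664$)
$q{\left(14^{2},115 \right)} - N = 11664 - -4088 = 11664 + 4088 = 15752$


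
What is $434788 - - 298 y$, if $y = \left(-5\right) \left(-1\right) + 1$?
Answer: $436576$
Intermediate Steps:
$y = 6$ ($y = 5 + 1 = 6$)
$434788 - - 298 y = 434788 - \left(-298\right) 6 = 434788 - -1788 = 434788 + 1788 = 436576$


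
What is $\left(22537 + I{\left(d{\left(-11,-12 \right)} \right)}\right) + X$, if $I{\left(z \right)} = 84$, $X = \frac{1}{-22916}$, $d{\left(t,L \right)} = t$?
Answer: $\frac{518382835}{22916} \approx 22621.0$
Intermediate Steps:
$X = - \frac{1}{22916} \approx -4.3638 \cdot 10^{-5}$
$\left(22537 + I{\left(d{\left(-11,-12 \right)} \right)}\right) + X = \left(22537 + 84\right) - \frac{1}{22916} = 22621 - \frac{1}{22916} = \frac{518382835}{22916}$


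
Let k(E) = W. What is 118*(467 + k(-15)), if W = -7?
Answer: 54280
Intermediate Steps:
k(E) = -7
118*(467 + k(-15)) = 118*(467 - 7) = 118*460 = 54280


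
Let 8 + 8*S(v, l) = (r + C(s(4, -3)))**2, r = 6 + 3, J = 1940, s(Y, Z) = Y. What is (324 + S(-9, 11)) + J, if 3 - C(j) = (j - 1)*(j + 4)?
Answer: 2281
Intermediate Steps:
C(j) = 3 - (-1 + j)*(4 + j) (C(j) = 3 - (j - 1)*(j + 4) = 3 - (-1 + j)*(4 + j))
r = 9
S(v, l) = 17 (S(v, l) = -1 + (9 + (7 - 1*4**2 - 3*4))**2/8 = -1 + (9 + (7 - 1*16 - 12))**2/8 = -1 + (9 + (7 - 16 - 12))**2/8 = -1 + (9 - 21)**2/8 = -1 + (1/8)*(-12)**2 = -1 + (1/8)*144 = -1 + 18 = 17)
(324 + S(-9, 11)) + J = (324 + 17) + 1940 = 341 + 1940 = 2281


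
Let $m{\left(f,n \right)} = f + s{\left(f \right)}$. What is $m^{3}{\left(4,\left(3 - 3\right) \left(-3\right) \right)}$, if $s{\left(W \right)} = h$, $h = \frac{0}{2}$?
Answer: $64$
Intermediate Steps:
$h = 0$ ($h = 0 \cdot \frac{1}{2} = 0$)
$s{\left(W \right)} = 0$
$m{\left(f,n \right)} = f$ ($m{\left(f,n \right)} = f + 0 = f$)
$m^{3}{\left(4,\left(3 - 3\right) \left(-3\right) \right)} = 4^{3} = 64$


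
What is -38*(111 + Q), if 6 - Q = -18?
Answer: -5130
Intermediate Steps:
Q = 24 (Q = 6 - 1*(-18) = 6 + 18 = 24)
-38*(111 + Q) = -38*(111 + 24) = -38*135 = -5130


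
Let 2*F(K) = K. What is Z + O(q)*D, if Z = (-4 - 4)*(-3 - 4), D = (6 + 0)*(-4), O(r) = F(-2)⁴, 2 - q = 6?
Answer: 32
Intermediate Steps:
q = -4 (q = 2 - 1*6 = 2 - 6 = -4)
F(K) = K/2
O(r) = 1 (O(r) = ((½)*(-2))⁴ = (-1)⁴ = 1)
D = -24 (D = 6*(-4) = -24)
Z = 56 (Z = -8*(-7) = 56)
Z + O(q)*D = 56 + 1*(-24) = 56 - 24 = 32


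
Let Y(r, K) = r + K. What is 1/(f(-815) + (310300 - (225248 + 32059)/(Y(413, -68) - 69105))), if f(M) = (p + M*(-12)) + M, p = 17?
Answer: 22920/7318029209 ≈ 3.1320e-6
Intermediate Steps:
Y(r, K) = K + r
f(M) = 17 - 11*M (f(M) = (17 + M*(-12)) + M = (17 - 12*M) + M = 17 - 11*M)
1/(f(-815) + (310300 - (225248 + 32059)/(Y(413, -68) - 69105))) = 1/((17 - 11*(-815)) + (310300 - (225248 + 32059)/((-68 + 413) - 69105))) = 1/((17 + 8965) + (310300 - 257307/(345 - 69105))) = 1/(8982 + (310300 - 257307/(-68760))) = 1/(8982 + (310300 - 257307*(-1)/68760)) = 1/(8982 + (310300 - 1*(-85769/22920))) = 1/(8982 + (310300 + 85769/22920)) = 1/(8982 + 7112161769/22920) = 1/(7318029209/22920) = 22920/7318029209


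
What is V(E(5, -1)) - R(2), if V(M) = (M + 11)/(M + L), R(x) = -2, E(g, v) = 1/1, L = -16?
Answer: 6/5 ≈ 1.2000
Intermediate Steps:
E(g, v) = 1
V(M) = (11 + M)/(-16 + M) (V(M) = (M + 11)/(M - 16) = (11 + M)/(-16 + M))
V(E(5, -1)) - R(2) = (11 + 1)/(-16 + 1) - 1*(-2) = 12/(-15) + 2 = -1/15*12 + 2 = -⅘ + 2 = 6/5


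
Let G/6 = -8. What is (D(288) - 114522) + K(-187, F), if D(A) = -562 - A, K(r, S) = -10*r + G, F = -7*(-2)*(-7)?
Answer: -113550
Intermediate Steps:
G = -48 (G = 6*(-8) = -48)
F = -98 (F = 14*(-7) = -98)
K(r, S) = -48 - 10*r (K(r, S) = -10*r - 48 = -48 - 10*r)
(D(288) - 114522) + K(-187, F) = ((-562 - 1*288) - 114522) + (-48 - 10*(-187)) = ((-562 - 288) - 114522) + (-48 + 1870) = (-850 - 114522) + 1822 = -115372 + 1822 = -113550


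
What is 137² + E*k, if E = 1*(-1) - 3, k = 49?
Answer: 18573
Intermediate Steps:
E = -4 (E = -1 - 3 = -4)
137² + E*k = 137² - 4*49 = 18769 - 196 = 18573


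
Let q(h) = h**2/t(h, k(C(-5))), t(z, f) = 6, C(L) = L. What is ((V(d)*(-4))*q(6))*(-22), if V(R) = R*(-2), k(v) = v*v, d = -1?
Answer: 1056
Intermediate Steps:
k(v) = v**2
V(R) = -2*R
q(h) = h**2/6
((V(d)*(-4))*q(6))*(-22) = ((-2*(-1)*(-4))*((1/6)*6**2))*(-22) = ((2*(-4))*((1/6)*36))*(-22) = -8*6*(-22) = -48*(-22) = 1056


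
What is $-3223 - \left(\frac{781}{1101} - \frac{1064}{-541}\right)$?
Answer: $- \frac{1921344928}{595641} \approx -3225.7$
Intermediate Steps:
$-3223 - \left(\frac{781}{1101} - \frac{1064}{-541}\right) = -3223 - \left(781 \cdot \frac{1}{1101} - - \frac{1064}{541}\right) = -3223 - \left(\frac{781}{1101} + \frac{1064}{541}\right) = -3223 - \frac{1593985}{595641} = - \frac{1921344928}{595641}$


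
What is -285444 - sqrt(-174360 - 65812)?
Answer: -285444 - 2*I*sqrt(60043) ≈ -2.8544e+5 - 490.07*I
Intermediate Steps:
-285444 - sqrt(-174360 - 65812) = -285444 - sqrt(-240172) = -285444 - 2*I*sqrt(60043)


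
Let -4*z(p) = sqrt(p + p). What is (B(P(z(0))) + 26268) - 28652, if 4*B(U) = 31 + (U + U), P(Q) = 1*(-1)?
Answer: -9507/4 ≈ -2376.8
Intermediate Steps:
z(p) = -sqrt(2)*sqrt(p)/4 (z(p) = -sqrt(p + p)/4 = -sqrt(2)*sqrt(p)/4)
P(Q) = -1
B(U) = 31/4 + U/2 (B(U) = (31 + (U + U))/4 = (31 + 2*U)/4 = 31/4 + U/2)
(B(P(z(0))) + 26268) - 28652 = ((31/4 + (1/2)*(-1)) + 26268) - 28652 = ((31/4 - 1/2) + 26268) - 28652 = (29/4 + 26268) - 28652 = 105101/4 - 28652 = -9507/4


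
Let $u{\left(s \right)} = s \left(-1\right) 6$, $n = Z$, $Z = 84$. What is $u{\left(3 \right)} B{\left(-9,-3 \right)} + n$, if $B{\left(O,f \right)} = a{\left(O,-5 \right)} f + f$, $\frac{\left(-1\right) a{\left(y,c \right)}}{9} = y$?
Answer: $4512$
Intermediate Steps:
$a{\left(y,c \right)} = - 9 y$
$n = 84$
$u{\left(s \right)} = - 6 s$ ($u{\left(s \right)} = - s 6 = - 6 s$)
$B{\left(O,f \right)} = f - 9 O f$ ($B{\left(O,f \right)} = - 9 O f + f = f - 9 O f$)
$u{\left(3 \right)} B{\left(-9,-3 \right)} + n = \left(-6\right) 3 \left(- 3 \left(1 - -81\right)\right) + 84 = - 18 \left(- 3 \left(1 + 81\right)\right) + 84 = - 18 \left(\left(-3\right) 82\right) + 84 = \left(-18\right) \left(-246\right) + 84 = 4428 + 84 = 4512$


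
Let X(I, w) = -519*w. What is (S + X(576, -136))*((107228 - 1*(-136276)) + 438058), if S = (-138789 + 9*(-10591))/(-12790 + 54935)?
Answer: 2027325642589464/42145 ≈ 4.8104e+10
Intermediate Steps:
S = -234108/42145 (S = (-138789 - 95319)/42145 = -234108*1/42145 = -234108/42145 ≈ -5.5548)
(S + X(576, -136))*((107228 - 1*(-136276)) + 438058) = (-234108/42145 - 519*(-136))*((107228 - 1*(-136276)) + 438058) = (-234108/42145 + 70584)*((107228 + 136276) + 438058) = 2974528572*(243504 + 438058)/42145 = (2974528572/42145)*681562 = 2027325642589464/42145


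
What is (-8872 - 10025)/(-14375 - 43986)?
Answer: 18897/58361 ≈ 0.32379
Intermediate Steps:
(-8872 - 10025)/(-14375 - 43986) = -18897/(-58361) = -18897*(-1/58361) = 18897/58361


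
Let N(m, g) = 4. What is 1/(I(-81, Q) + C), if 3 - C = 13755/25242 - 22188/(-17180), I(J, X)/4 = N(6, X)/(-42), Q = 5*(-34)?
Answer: 108414390/84847351 ≈ 1.2778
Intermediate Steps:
Q = -170
I(J, X) = -8/21 (I(J, X) = 4*(4/(-42)) = 4*(4*(-1/42)) = 4*(-2/21) = -8/21)
C = 6007051/5162590 (C = 3 - (13755/25242 - 22188/(-17180)) = 3 - (13755*(1/25242) - 22188*(-1/17180)) = 3 - (655/1202 + 5547/4295) = 3 - 1*9480719/5162590 = 3 - 9480719/5162590 = 6007051/5162590 ≈ 1.1636)
1/(I(-81, Q) + C) = 1/(-8/21 + 6007051/5162590) = 1/(84847351/108414390) = 108414390/84847351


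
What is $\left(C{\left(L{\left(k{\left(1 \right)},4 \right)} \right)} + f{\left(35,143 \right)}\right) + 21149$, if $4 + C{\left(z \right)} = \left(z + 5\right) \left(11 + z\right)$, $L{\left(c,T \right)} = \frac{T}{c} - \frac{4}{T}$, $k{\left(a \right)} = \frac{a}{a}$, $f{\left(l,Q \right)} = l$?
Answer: $21292$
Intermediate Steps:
$k{\left(a \right)} = 1$
$L{\left(c,T \right)} = - \frac{4}{T} + \frac{T}{c}$
$C{\left(z \right)} = -4 + \left(5 + z\right) \left(11 + z\right)$ ($C{\left(z \right)} = -4 + \left(z + 5\right) \left(11 + z\right) = -4 + \left(5 + z\right) \left(11 + z\right)$)
$\left(C{\left(L{\left(k{\left(1 \right)},4 \right)} \right)} + f{\left(35,143 \right)}\right) + 21149 = \left(\left(51 + \left(- \frac{4}{4} + \frac{4}{1}\right)^{2} + 16 \left(- \frac{4}{4} + \frac{4}{1}\right)\right) + 35\right) + 21149 = \left(\left(51 + \left(\left(-4\right) \frac{1}{4} + 4 \cdot 1\right)^{2} + 16 \left(\left(-4\right) \frac{1}{4} + 4 \cdot 1\right)\right) + 35\right) + 21149 = \left(\left(51 + \left(-1 + 4\right)^{2} + 16 \left(-1 + 4\right)\right) + 35\right) + 21149 = \left(\left(51 + 3^{2} + 16 \cdot 3\right) + 35\right) + 21149 = \left(\left(51 + 9 + 48\right) + 35\right) + 21149 = \left(108 + 35\right) + 21149 = 143 + 21149 = 21292$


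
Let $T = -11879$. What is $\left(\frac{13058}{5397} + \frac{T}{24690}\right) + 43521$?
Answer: $\frac{1933171845529}{44417310} \approx 43523.0$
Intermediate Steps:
$\left(\frac{13058}{5397} + \frac{T}{24690}\right) + 43521 = \left(\frac{13058}{5397} - \frac{11879}{24690}\right) + 43521 = \frac{86097019}{44417310} + 43521 = \frac{1933171845529}{44417310}$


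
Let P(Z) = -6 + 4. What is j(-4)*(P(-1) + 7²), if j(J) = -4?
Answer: -188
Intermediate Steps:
P(Z) = -2
j(-4)*(P(-1) + 7²) = -4*(-2 + 7²) = -4*(-2 + 49) = -4*47 = -188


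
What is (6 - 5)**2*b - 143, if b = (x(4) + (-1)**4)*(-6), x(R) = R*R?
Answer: -245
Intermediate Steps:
x(R) = R**2
b = -102 (b = (4**2 + (-1)**4)*(-6) = (16 + 1)*(-6) = 17*(-6) = -102)
(6 - 5)**2*b - 143 = (6 - 5)**2*(-102) - 143 = 1**2*(-102) - 143 = 1*(-102) - 143 = -102 - 143 = -245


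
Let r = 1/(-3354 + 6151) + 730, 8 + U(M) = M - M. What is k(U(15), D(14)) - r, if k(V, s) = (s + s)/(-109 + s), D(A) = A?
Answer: -194050361/265715 ≈ -730.29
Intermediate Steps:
U(M) = -8 (U(M) = -8 + (M - M) = -8 + 0 = -8)
k(V, s) = 2*s/(-109 + s) (k(V, s) = (2*s)/(-109 + s) = 2*s/(-109 + s))
r = 2041811/2797 (r = 1/2797 + 730 = 2041811/2797 ≈ 730.00)
k(U(15), D(14)) - r = 2*14/(-109 + 14) - 1*2041811/2797 = 2*14/(-95) - 2041811/2797 = 2*14*(-1/95) - 2041811/2797 = -28/95 - 2041811/2797 = -194050361/265715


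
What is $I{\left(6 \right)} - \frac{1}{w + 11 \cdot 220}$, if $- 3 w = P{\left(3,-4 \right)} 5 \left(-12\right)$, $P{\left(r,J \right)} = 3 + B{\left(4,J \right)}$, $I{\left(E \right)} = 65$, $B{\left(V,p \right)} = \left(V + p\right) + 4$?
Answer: $\frac{166399}{2560} \approx 65.0$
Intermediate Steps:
$B{\left(V,p \right)} = 4 + V + p$
$P{\left(r,J \right)} = 11 + J$ ($P{\left(r,J \right)} = 3 + \left(4 + 4 + J\right) = 3 + \left(8 + J\right) = 11 + J$)
$w = 140$ ($w = - \frac{\left(11 - 4\right) 5 \left(-12\right)}{3} = - \frac{7 \cdot 5 \left(-12\right)}{3} = - \frac{35 \left(-12\right)}{3} = \left(- \frac{1}{3}\right) \left(-420\right) = 140$)
$I{\left(6 \right)} - \frac{1}{w + 11 \cdot 220} = 65 - \frac{1}{140 + 11 \cdot 220} = 65 - \frac{1}{140 + 2420} = 65 - \frac{1}{2560} = \frac{166399}{2560}$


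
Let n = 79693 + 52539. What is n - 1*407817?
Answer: -275585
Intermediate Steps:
n = 132232
n - 1*407817 = 132232 - 1*407817 = 132232 - 407817 = -275585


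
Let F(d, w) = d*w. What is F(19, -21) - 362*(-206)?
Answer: 74173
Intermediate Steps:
F(19, -21) - 362*(-206) = 19*(-21) - 362*(-206) = -399 + 74572 = 74173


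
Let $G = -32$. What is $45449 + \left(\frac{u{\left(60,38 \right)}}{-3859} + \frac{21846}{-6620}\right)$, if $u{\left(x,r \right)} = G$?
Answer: $\frac{1753749883}{38590} \approx 45446.0$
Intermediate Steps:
$u{\left(x,r \right)} = -32$
$45449 + \left(\frac{u{\left(60,38 \right)}}{-3859} + \frac{21846}{-6620}\right) = 45449 + \left(- \frac{32}{-3859} + \frac{21846}{-6620}\right) = 45449 + \left(\left(-32\right) \left(- \frac{1}{3859}\right) + 21846 \left(- \frac{1}{6620}\right)\right) = 45449 + \left(\frac{32}{3859} - \frac{33}{10}\right) = 45449 - \frac{127027}{38590} = \frac{1753749883}{38590}$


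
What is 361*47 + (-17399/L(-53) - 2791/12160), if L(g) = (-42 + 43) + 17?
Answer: 1751057441/109440 ≈ 16000.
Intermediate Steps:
L(g) = 18 (L(g) = 1 + 17 = 18)
361*47 + (-17399/L(-53) - 2791/12160) = 361*47 + (-17399/18 - 2791/12160) = 16967 + (-17399*1/18 - 2791*1/12160) = 16967 + (-17399/18 - 2791/12160) = 16967 - 105811039/109440 = 1751057441/109440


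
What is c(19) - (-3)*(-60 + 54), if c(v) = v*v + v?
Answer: 362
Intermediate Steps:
c(v) = v + v² (c(v) = v² + v = v + v²)
c(19) - (-3)*(-60 + 54) = 19*(1 + 19) - (-3)*(-60 + 54) = 19*20 - (-3)*(-6) = 380 - 1*18 = 380 - 18 = 362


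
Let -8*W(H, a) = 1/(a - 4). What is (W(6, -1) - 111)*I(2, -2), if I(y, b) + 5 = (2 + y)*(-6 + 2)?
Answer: 93219/40 ≈ 2330.5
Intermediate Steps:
W(H, a) = -1/(8*(-4 + a)) (W(H, a) = -1/(8*(a - 4)) = -1/(8*(-4 + a)))
I(y, b) = -13 - 4*y (I(y, b) = -5 + (2 + y)*(-6 + 2) = -5 + (2 + y)*(-4) = -5 + (-8 - 4*y) = -13 - 4*y)
(W(6, -1) - 111)*I(2, -2) = (-1/(-32 + 8*(-1)) - 111)*(-13 - 4*2) = (-1/(-32 - 8) - 111)*(-13 - 8) = (-1/(-40) - 111)*(-21) = (-1*(-1/40) - 111)*(-21) = (1/40 - 111)*(-21) = -4439/40*(-21) = 93219/40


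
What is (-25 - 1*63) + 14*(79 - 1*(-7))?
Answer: 1116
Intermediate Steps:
(-25 - 1*63) + 14*(79 - 1*(-7)) = (-25 - 63) + 14*(79 + 7) = -88 + 14*86 = -88 + 1204 = 1116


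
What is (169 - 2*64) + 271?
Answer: 312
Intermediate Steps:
(169 - 2*64) + 271 = (169 - 128) + 271 = 41 + 271 = 312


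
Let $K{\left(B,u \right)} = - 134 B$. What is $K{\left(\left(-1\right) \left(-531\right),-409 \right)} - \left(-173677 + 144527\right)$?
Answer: $-42004$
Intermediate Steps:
$K{\left(\left(-1\right) \left(-531\right),-409 \right)} - \left(-173677 + 144527\right) = - 134 \left(\left(-1\right) \left(-531\right)\right) - \left(-173677 + 144527\right) = \left(-134\right) 531 - -29150 = -71154 + 29150 = -42004$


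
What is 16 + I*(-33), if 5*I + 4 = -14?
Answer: 674/5 ≈ 134.80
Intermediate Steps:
I = -18/5 (I = -4/5 + (1/5)*(-14) = -4/5 - 14/5 = -18/5 ≈ -3.6000)
16 + I*(-33) = 16 - 18/5*(-33) = 16 + 594/5 = 674/5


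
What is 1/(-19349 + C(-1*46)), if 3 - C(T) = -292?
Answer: -1/19054 ≈ -5.2482e-5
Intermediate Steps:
C(T) = 295 (C(T) = 3 - 1*(-292) = 3 + 292 = 295)
1/(-19349 + C(-1*46)) = 1/(-19349 + 295) = 1/(-19054) = -1/19054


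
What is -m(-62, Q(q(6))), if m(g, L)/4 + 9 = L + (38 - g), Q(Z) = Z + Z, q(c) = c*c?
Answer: -652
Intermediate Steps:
q(c) = c²
Q(Z) = 2*Z
m(g, L) = 116 - 4*g + 4*L (m(g, L) = -36 + 4*(L + (38 - g)) = -36 + 4*(38 + L - g) = -36 + (152 - 4*g + 4*L) = 116 - 4*g + 4*L)
-m(-62, Q(q(6))) = -(116 - 4*(-62) + 4*(2*6²)) = -(116 + 248 + 4*(2*36)) = -(116 + 248 + 4*72) = -(116 + 248 + 288) = -1*652 = -652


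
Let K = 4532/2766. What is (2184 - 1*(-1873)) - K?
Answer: 5608565/1383 ≈ 4055.4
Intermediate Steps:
K = 2266/1383 (K = 4532*(1/2766) = 2266/1383 ≈ 1.6385)
(2184 - 1*(-1873)) - K = (2184 - 1*(-1873)) - 1*2266/1383 = (2184 + 1873) - 2266/1383 = 4057 - 2266/1383 = 5608565/1383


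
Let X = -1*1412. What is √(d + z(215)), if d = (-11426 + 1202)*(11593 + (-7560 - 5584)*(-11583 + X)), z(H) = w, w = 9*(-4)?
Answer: 6*I*√48512275933 ≈ 1.3215e+6*I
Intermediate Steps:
X = -1412
w = -36
z(H) = -36
d = -1746441933552 (d = (-11426 + 1202)*(11593 + (-7560 - 5584)*(-11583 - 1412)) = -10224*(11593 - 13144*(-12995)) = -10224*(11593 + 170806280) = -10224*170817873 = -1746441933552)
√(d + z(215)) = √(-1746441933552 - 36) = √(-1746441933588) = 6*I*√48512275933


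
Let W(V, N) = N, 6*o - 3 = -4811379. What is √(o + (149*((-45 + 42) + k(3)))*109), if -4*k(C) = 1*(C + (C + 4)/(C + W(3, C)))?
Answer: I*√124925286/12 ≈ 931.42*I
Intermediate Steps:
o = -801896 (o = ½ + (⅙)*(-4811379) = ½ - 1603793/2 = -801896)
k(C) = -C/4 - (4 + C)/(8*C) (k(C) = -(C + (C + 4)/(C + C))/4 = -(C + (4 + C)/((2*C)))/4 = -(C + (4 + C)*(1/(2*C)))/4 = -(C + (4 + C)/(2*C))/4 = -C/4 - (4 + C)/(8*C))
√(o + (149*((-45 + 42) + k(3)))*109) = √(-801896 + (149*((-45 + 42) + (⅛)*(-4 - 1*3 - 2*3²)/3))*109) = √(-801896 + (149*(-3 + (⅛)*(⅓)*(-4 - 3 - 2*9)))*109) = √(-801896 + (149*(-3 + (⅛)*(⅓)*(-4 - 3 - 18)))*109) = √(-801896 + (149*(-3 + (⅛)*(⅓)*(-25)))*109) = √(-801896 + (149*(-3 - 25/24))*109) = √(-801896 + (149*(-97/24))*109) = √(-801896 - 14453/24*109) = √(-801896 - 1575377/24) = √(-20820881/24) = I*√124925286/12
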